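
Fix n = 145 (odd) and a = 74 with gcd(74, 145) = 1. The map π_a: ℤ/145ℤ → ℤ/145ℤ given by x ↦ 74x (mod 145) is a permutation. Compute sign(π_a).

+1

Start at x=94: 94 → 141 → 139 → 136 → 59 → 16 → 24 → … (one orbit).
Cycle lengths of π_74 on ℤ/145ℤ: [14, 14, 14, 14, 14, 14, 14, 14, 7, 7, 7, 7, 2, 2, 1]; 15 cycles in total.
n − c = 145 − 15 = 130; sign = (−1)^130 = +1.
Check: (74/145) = +1 by Zolotarev.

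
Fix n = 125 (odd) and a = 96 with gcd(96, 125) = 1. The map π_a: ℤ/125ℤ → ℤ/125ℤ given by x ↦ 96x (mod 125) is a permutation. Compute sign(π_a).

+1

Orbit of 16 under x↦96x: [16, 36, 81, 26, 121, 116, 11]… (length divides ord_125(96)).
Cycle lengths of π_96 on ℤ/125ℤ: [25, 25, 25, 25, 5, 5, 5, 5, 1, 1, 1, 1, 1]; 13 cycles in total.
n − c = 125 − 13 = 112; sign = (−1)^112 = +1.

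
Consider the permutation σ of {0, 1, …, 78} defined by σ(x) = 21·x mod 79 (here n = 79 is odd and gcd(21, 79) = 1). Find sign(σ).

+1

Orbit of 52 under x↦21x: [52, 65, 22, 67, 64, 1, 21]… (length divides ord_79(21)).
Cycle type of π: 13×6 + 1; total 7 cycles.
79 − 7 = 72 transpositions; sign(π) = (−1)^72 = +1.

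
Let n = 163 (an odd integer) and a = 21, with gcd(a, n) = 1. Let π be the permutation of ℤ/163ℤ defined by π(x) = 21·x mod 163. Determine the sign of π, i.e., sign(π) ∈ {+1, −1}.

Start at x=140: 140 → 6 → 126 → 38 → 146 → 132 → 1 → … (one orbit).
Decompose π into cycles: lengths [27, 27, 27, 27, 27, 27, 1] (7 cycles, including the fixed point 0).
163 − 7 = 156 transpositions; sign(π) = (−1)^156 = +1.

+1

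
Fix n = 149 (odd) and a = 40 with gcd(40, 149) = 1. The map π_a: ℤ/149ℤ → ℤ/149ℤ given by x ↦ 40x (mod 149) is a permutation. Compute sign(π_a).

Orbit of 110 under x↦40x: [110, 79, 31, 48, 132, 65, 67]… (length divides ord_149(40)).
Decompose π into cycles: lengths [148, 1] (2 cycles, including the fixed point 0).
149 − 2 = 147 transpositions; sign(π) = (−1)^147 = -1.

-1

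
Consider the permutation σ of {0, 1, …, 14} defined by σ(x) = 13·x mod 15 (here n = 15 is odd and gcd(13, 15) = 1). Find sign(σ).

Start at x=7: 7 → 1 → 13 → 4 → 7 (one orbit).
Cycle type of π: 4×3 + 1×3; total 6 cycles.
With 6 cycles on 15 points, sign = (−1)^{15−6} = -1.
Check: (13/15) = -1 by Zolotarev.

-1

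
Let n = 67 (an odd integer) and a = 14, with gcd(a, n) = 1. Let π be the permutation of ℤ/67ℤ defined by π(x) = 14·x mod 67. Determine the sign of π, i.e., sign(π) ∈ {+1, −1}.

+1

Orbit of 24 under x↦14x: [24, 1, 14, 62, 64, 25, 15]… (length divides ord_67(14)).
Cycle type of π: 11×6 + 1; total 7 cycles.
With 7 cycles on 67 points, sign = (−1)^{67−7} = +1.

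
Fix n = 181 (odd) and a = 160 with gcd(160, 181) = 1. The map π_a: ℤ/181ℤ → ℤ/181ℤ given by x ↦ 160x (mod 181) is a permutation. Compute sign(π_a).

Trace 136: π^k(136) = [136, 40, 65, 83, 67, 41, 44] for k=0..6.
Cycle lengths of π_160 on ℤ/181ℤ: [180, 1]; 2 cycles in total.
Σ(ℓ_i−1) = 181−2 = 179; sign = (−1)^179 = -1.
The Jacobi symbol (160|181) = -1 (Zolotarev) agrees.

-1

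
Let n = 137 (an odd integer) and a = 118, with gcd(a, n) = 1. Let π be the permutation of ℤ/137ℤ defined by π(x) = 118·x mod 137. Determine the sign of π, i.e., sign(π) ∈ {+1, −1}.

+1

Start at x=87: 87 → 128 → 34 → 39 → 81 → 105 → 60 → … (one orbit).
π_118 has 3 disjoint cycles with lengths [68, 68, 1] on {0,…,136}.
With 3 cycles on 137 points, sign = (−1)^{137−3} = +1.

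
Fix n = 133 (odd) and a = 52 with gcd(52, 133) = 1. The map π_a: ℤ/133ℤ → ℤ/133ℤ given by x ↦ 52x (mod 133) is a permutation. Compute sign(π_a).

+1

Start at x=44: 44 → 27 → 74 → 124 → 64 → 3 → 23 → … (one orbit).
Cycle lengths of π_52 on ℤ/133ℤ: [18, 18, 18, 18, 18, 18, 18, 6, 1]; 9 cycles in total.
Σ(ℓ_i−1) = 133−9 = 124; sign = (−1)^124 = +1.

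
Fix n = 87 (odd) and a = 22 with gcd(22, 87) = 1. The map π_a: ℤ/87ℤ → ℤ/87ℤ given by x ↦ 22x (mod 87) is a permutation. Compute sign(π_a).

+1

Trace 52: π^k(52) = [52, 13, 25, 28, 7, 67, 82] for k=0..6.
Cycle type of π: 14×6 + 1×3; total 9 cycles.
n − c = 87 − 9 = 78; sign = (−1)^78 = +1.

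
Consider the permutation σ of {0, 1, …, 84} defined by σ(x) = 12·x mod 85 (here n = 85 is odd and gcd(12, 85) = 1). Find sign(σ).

Start at x=23: 23 → 21 → 82 → 49 → 78 → 1 → 12 → … (one orbit).
Decompose π into cycles: lengths [16, 16, 16, 16, 16, 4, 1] (7 cycles, including the fixed point 0).
sign(π) = (−1)^{n − #cycles} = (−1)^{85−7} = (−1)^78 = +1.
(12|85)_J = +1 (Zolotarev's lemma cross-check).

+1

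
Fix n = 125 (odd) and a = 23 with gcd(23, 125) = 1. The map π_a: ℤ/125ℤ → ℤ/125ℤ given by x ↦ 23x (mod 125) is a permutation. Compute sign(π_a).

Trace 59: π^k(59) = [59, 107, 86, 103, 119, 112, 76] for k=0..6.
π_23 has 4 disjoint cycles with lengths [100, 20, 4, 1] on {0,…,124}.
125 − 4 = 121 transpositions; sign(π) = (−1)^121 = -1.
The Jacobi symbol (23|125) = -1 (Zolotarev) agrees.

-1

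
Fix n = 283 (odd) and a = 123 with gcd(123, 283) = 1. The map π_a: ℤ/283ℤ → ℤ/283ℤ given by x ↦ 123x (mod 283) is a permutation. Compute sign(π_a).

Start at x=163: 163 → 239 → 248 → 223 → 261 → 124 → 253 → … (one orbit).
Cycle lengths of π_123 on ℤ/283ℤ: [282, 1]; 2 cycles in total.
n − c = 283 − 2 = 281; sign = (−1)^281 = -1.
Check: (123/283) = -1 by Zolotarev.

-1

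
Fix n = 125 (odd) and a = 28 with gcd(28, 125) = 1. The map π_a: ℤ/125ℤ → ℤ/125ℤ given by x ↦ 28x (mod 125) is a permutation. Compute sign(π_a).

-1

Orbit of 17 under x↦28x: [17, 101, 78, 59, 27, 6, 43]… (length divides ord_125(28)).
π_28 has 4 disjoint cycles with lengths [100, 20, 4, 1] on {0,…,124}.
sign(π) = (−1)^{n − #cycles} = (−1)^{125−4} = (−1)^121 = -1.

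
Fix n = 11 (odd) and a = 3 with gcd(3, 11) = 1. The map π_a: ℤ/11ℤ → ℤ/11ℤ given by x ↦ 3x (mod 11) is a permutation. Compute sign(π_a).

+1

Orbit of 1 under x↦3x: [1, 3, 9, 5, 4]… (length divides ord_11(3)).
Decompose π into cycles: lengths [5, 5, 1] (3 cycles, including the fixed point 0).
11 − 3 = 8 transpositions; sign(π) = (−1)^8 = +1.
Via Zolotarev, sign(π_{3}) = (3|11) = +1.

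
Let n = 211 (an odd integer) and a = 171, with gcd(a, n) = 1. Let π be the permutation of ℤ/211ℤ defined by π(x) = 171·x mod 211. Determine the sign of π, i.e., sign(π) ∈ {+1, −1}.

Orbit of 144 under x↦171x: [144, 148, 199, 58, 1, 171, 123]… (length divides ord_211(171)).
The orbit structure of x ↦ 171x mod 211: 31 orbits of sizes [7, 7, 7, 7, 7, 7, 7, 7, 7, 7, 7, 7, 7, 7, 7, 7, 7, 7, 7, 7, 7, 7, 7, 7, 7, 7, 7, 7, 7, 7, 1].
n − c = 211 − 31 = 180; sign = (−1)^180 = +1.

+1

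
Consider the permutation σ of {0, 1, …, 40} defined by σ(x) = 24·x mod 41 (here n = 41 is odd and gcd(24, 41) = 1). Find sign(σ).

Orbit of 17 under x↦24x: [17, 39, 34, 37, 27, 33, 13]… (length divides ord_41(24)).
The orbit structure of x ↦ 24x mod 41: 2 orbits of sizes [40, 1].
Σ(ℓ_i−1) = 41−2 = 39; sign = (−1)^39 = -1.
(24|41)_J = -1 (Zolotarev's lemma cross-check).

-1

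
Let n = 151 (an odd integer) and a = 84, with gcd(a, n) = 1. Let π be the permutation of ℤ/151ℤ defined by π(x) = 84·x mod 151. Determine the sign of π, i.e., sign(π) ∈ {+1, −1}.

+1

Start at x=44: 44 → 72 → 8 → 68 → 125 → 81 → 9 → … (one orbit).
Decompose π into cycles: lengths [25, 25, 25, 25, 25, 25, 1] (7 cycles, including the fixed point 0).
n − c = 151 − 7 = 144; sign = (−1)^144 = +1.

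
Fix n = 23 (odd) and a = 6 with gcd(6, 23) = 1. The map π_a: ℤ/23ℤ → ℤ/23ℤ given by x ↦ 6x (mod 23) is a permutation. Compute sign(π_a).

+1

Orbit of 6 under x↦6x: [6, 13, 9, 8, 2, 12, 3]… (length divides ord_23(6)).
3 cycles of lengths [11, 11, 1].
3 cycles on 23: each ℓ→(−1)^(ℓ−1), product (−1)^20 = +1.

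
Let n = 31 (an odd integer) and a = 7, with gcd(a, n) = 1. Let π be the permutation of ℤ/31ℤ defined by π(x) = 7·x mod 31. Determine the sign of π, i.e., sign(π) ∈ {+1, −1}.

Orbit of 1 under x↦7x: [1, 7, 18, 2, 14, 5, 4]… (length divides ord_31(7)).
Cycle type of π: 15×2 + 1; total 3 cycles.
3 cycles on 31: each ℓ→(−1)^(ℓ−1), product (−1)^28 = +1.

+1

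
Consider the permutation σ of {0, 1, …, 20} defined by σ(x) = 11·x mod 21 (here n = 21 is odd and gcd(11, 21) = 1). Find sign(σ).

-1

Trace 8: π^k(8) = [8, 4, 2, 1, 11, 16] for k=0..5.
Cycle type of π: 6×2 + 3×2 + 2 + 1; total 6 cycles.
With 6 cycles on 21 points, sign = (−1)^{21−6} = -1.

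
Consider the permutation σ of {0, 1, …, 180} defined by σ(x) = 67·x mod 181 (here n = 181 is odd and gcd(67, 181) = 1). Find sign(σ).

+1

Orbit of 152 under x↦67x: [152, 48, 139, 82, 64, 125, 49]… (length divides ord_181(67)).
Decompose π into cycles: lengths [30, 30, 30, 30, 30, 30, 1] (7 cycles, including the fixed point 0).
sign(π) = (−1)^{n − #cycles} = (−1)^{181−7} = (−1)^174 = +1.
The Jacobi symbol (67|181) = +1 (Zolotarev) agrees.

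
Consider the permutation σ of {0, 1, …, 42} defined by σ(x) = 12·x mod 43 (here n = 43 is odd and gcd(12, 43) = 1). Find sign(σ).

Start at x=4: 4 → 5 → 17 → 32 → 40 → 7 → 41 → … (one orbit).
Decompose π into cycles: lengths [42, 1] (2 cycles, including the fixed point 0).
Σ(ℓ_i−1) = 43−2 = 41; sign = (−1)^41 = -1.
(12|43)_J = -1 (Zolotarev's lemma cross-check).

-1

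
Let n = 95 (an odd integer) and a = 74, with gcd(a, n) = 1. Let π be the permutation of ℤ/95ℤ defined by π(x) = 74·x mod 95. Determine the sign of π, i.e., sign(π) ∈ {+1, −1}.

Trace 49: π^k(49) = [49, 16, 44, 26, 24, 66, 39] for k=0..6.
Cycle type of π: 18×4 + 9×2 + 2×2 + 1; total 9 cycles.
n − c = 95 − 9 = 86; sign = (−1)^86 = +1.
(74|95)_J = +1 (Zolotarev's lemma cross-check).

+1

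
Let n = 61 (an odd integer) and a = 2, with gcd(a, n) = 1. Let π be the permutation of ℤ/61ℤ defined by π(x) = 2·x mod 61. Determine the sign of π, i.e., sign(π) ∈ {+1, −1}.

Orbit of 26 under x↦2x: [26, 52, 43, 25, 50, 39, 17]… (length divides ord_61(2)).
Cycle lengths of π_2 on ℤ/61ℤ: [60, 1]; 2 cycles in total.
With 2 cycles on 61 points, sign = (−1)^{61−2} = -1.

-1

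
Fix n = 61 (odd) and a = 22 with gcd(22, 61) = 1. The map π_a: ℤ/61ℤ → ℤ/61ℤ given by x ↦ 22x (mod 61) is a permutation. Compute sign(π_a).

Orbit of 15 under x↦22x: [15, 25, 1, 22, 57, 34, 16]… (length divides ord_61(22)).
Cycle lengths of π_22 on ℤ/61ℤ: [15, 15, 15, 15, 1]; 5 cycles in total.
Σ(ℓ_i−1) = 61−5 = 56; sign = (−1)^56 = +1.
Via Zolotarev, sign(π_{22}) = (22|61) = +1.

+1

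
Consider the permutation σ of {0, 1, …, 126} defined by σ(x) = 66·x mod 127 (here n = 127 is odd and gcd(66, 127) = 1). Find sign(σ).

-1

Start at x=63: 63 → 94 → 108 → 16 → 40 → 100 → 123 → … (one orbit).
π_66 has 4 disjoint cycles with lengths [42, 42, 42, 1] on {0,…,126}.
n − c = 127 − 4 = 123; sign = (−1)^123 = -1.
The Jacobi symbol (66|127) = -1 (Zolotarev) agrees.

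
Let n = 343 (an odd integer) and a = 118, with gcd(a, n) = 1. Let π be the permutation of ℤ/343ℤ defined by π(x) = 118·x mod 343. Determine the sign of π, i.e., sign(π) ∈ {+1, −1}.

-1

Trace 8: π^k(8) = [8, 258, 260, 153, 218, 342, 225] for k=0..6.
Cycle type of π: 98×3 + 14×3 + 2×3 + 1; total 10 cycles.
10 cycles on 343: each ℓ→(−1)^(ℓ−1), product (−1)^333 = -1.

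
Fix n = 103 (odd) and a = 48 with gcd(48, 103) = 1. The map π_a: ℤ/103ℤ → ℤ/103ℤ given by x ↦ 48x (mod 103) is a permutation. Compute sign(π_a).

Trace 88: π^k(88) = [88, 1, 48, 38, 73, 2, 96] for k=0..6.
π_48 has 2 disjoint cycles with lengths [102, 1] on {0,…,102}.
n − c = 103 − 2 = 101; sign = (−1)^101 = -1.

-1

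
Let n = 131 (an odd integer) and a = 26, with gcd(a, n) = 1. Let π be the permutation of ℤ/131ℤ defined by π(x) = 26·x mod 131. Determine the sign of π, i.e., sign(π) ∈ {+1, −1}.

-1

Trace 52: π^k(52) = [52, 42, 44, 96, 7, 51, 16] for k=0..6.
The orbit structure of x ↦ 26x mod 131: 2 orbits of sizes [130, 1].
Σ(ℓ_i−1) = 131−2 = 129; sign = (−1)^129 = -1.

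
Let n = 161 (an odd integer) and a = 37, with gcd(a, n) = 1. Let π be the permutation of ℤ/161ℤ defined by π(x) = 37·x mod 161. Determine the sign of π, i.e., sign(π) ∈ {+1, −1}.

-1

Orbit of 8 under x↦37x: [8, 135, 4, 148, 2, 74, 1]… (length divides ord_161(37)).
Decompose π into cycles: lengths [66, 66, 22, 3, 3, 1] (6 cycles, including the fixed point 0).
With 6 cycles on 161 points, sign = (−1)^{161−6} = -1.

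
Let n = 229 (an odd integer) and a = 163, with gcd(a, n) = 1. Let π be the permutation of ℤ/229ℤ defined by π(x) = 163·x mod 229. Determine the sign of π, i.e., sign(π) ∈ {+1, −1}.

Orbit of 195 under x↦163x: [195, 183, 59, 228, 66, 224, 101]… (length divides ord_229(163)).
The orbit structure of x ↦ 163x mod 229: 2 orbits of sizes [228, 1].
Σ(ℓ_i−1) = 229−2 = 227; sign = (−1)^227 = -1.

-1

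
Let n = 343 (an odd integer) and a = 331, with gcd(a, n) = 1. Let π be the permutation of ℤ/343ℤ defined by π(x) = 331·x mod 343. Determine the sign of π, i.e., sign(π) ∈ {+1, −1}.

Trace 64: π^k(64) = [64, 261, 298, 197, 37, 242, 183] for k=0..6.
Cycle lengths of π_331 on ℤ/343ℤ: [147, 147, 21, 21, 3, 3, 1]; 7 cycles in total.
343 − 7 = 336 transpositions; sign(π) = (−1)^336 = +1.
(331|343)_J = +1 (Zolotarev's lemma cross-check).

+1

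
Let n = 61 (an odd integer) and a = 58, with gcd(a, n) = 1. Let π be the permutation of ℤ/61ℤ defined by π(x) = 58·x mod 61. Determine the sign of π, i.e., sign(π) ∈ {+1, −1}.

Trace 1: π^k(1) = [1, 58, 9, 34, 20] for k=0..4.
Cycle lengths of π_58 on ℤ/61ℤ: [5, 5, 5, 5, 5, 5, 5, 5, 5, 5, 5, 5, 1]; 13 cycles in total.
Σ(ℓ_i−1) = 61−13 = 48; sign = (−1)^48 = +1.

+1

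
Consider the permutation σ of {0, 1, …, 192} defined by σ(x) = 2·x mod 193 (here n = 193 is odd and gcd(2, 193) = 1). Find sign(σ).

Start at x=1: 1 → 2 → 4 → 8 → 16 → 32 → 64 → … (one orbit).
Decompose π into cycles: lengths [96, 96, 1] (3 cycles, including the fixed point 0).
n − c = 193 − 3 = 190; sign = (−1)^190 = +1.

+1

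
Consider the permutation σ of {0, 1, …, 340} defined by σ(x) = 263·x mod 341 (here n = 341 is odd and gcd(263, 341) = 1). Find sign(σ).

Trace 221: π^k(221) = [221, 153, 1, 263, 287, 120, 188] for k=0..6.
Cycle type of π: 10×33 + 2×5 + 1; total 39 cycles.
341 − 39 = 302 transpositions; sign(π) = (−1)^302 = +1.
The Jacobi symbol (263|341) = +1 (Zolotarev) agrees.

+1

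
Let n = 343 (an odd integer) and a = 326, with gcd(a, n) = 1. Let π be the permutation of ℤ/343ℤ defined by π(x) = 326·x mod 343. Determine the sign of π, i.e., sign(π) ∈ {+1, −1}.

Trace 274: π^k(274) = [274, 144, 296, 113, 137, 72, 148] for k=0..6.
The orbit structure of x ↦ 326x mod 343: 7 orbits of sizes [147, 147, 21, 21, 3, 3, 1].
7 cycles on 343: each ℓ→(−1)^(ℓ−1), product (−1)^336 = +1.

+1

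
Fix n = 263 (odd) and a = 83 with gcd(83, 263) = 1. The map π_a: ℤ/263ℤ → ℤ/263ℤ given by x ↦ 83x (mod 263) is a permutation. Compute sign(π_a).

+1

Trace 242: π^k(242) = [242, 98, 244, 1, 83, 51, 25] for k=0..6.
Decompose π into cycles: lengths [131, 131, 1] (3 cycles, including the fixed point 0).
Σ(ℓ_i−1) = 263−3 = 260; sign = (−1)^260 = +1.
The Jacobi symbol (83|263) = +1 (Zolotarev) agrees.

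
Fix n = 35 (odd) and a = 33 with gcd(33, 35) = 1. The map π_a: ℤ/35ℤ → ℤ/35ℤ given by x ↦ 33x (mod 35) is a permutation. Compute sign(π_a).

+1

Trace 27: π^k(27) = [27, 16, 3, 29, 12, 11, 13] for k=0..6.
Cycle type of π: 12×2 + 6 + 4 + 1; total 5 cycles.
Σ(ℓ_i−1) = 35−5 = 30; sign = (−1)^30 = +1.
The Jacobi symbol (33|35) = +1 (Zolotarev) agrees.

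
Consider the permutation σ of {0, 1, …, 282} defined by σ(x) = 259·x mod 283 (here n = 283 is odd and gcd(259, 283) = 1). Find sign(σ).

-1

Trace 62: π^k(62) = [62, 210, 54, 119, 257, 58, 23] for k=0..6.
The orbit structure of x ↦ 259x mod 283: 2 orbits of sizes [282, 1].
n − c = 283 − 2 = 281; sign = (−1)^281 = -1.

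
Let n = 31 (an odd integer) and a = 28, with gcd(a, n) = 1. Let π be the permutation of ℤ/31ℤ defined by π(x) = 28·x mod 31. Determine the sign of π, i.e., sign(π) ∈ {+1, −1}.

+1

Orbit of 5 under x↦28x: [5, 16, 14, 20, 2, 25, 18]… (length divides ord_31(28)).
π_28 has 3 disjoint cycles with lengths [15, 15, 1] on {0,…,30}.
sign(π) = (−1)^{n − #cycles} = (−1)^{31−3} = (−1)^28 = +1.
(28|31)_J = +1 (Zolotarev's lemma cross-check).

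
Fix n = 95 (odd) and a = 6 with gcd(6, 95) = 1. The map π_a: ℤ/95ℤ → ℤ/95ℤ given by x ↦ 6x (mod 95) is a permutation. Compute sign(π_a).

+1

Start at x=6: 6 → 36 → 26 → 61 → 81 → 11 → 66 → … (one orbit).
Decompose π into cycles: lengths [9, 9, 9, 9, 9, 9, 9, 9, 9, 9, 1, 1, 1, 1, 1] (15 cycles, including the fixed point 0).
With 15 cycles on 95 points, sign = (−1)^{95−15} = +1.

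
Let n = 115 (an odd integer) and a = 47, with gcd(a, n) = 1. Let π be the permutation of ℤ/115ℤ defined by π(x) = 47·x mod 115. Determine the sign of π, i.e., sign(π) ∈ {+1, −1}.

Start at x=93: 93 → 1 → 47 → 24 → 93 (one orbit).
π_47 has 46 disjoint cycles with lengths [4, 4, 4, 4, 4, 4, 4, 4, 4, 4, 4, 4, 4, 4, 4, 4, 4, 4, 4, 4, 4, 4, 4, 1, 1, 1, 1, 1, 1, 1, 1, 1, 1, 1, 1, 1, 1, 1, 1, 1, 1, 1, 1, 1, 1, 1] on {0,…,114}.
With 46 cycles on 115 points, sign = (−1)^{115−46} = -1.
Zolotarev: (47|115) = -1, matching the cycle-count sign.

-1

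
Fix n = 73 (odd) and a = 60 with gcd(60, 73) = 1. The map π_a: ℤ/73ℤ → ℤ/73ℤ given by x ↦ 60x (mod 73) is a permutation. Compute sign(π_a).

-1

Trace 44: π^k(44) = [44, 12, 63, 57, 62, 70, 39] for k=0..6.
π_60 has 2 disjoint cycles with lengths [72, 1] on {0,…,72}.
sign(π) = (−1)^{n − #cycles} = (−1)^{73−2} = (−1)^71 = -1.
Check: (60/73) = -1 by Zolotarev.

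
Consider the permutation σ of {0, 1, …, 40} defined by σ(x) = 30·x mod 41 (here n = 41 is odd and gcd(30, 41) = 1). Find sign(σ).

Trace 25: π^k(25) = [25, 12, 32, 17, 18, 7, 5] for k=0..6.
Decompose π into cycles: lengths [40, 1] (2 cycles, including the fixed point 0).
Σ(ℓ_i−1) = 41−2 = 39; sign = (−1)^39 = -1.
Check: (30/41) = -1 by Zolotarev.

-1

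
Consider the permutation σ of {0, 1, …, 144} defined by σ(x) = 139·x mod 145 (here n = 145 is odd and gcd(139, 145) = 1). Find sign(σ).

Trace 24: π^k(24) = [24, 1, 139, 36, 74, 136, 54] for k=0..6.
15 cycles of lengths [14, 14, 14, 14, 14, 14, 14, 14, 7, 7, 7, 7, 2, 2, 1].
With 15 cycles on 145 points, sign = (−1)^{145−15} = +1.
Zolotarev: (139|145) = +1, matching the cycle-count sign.

+1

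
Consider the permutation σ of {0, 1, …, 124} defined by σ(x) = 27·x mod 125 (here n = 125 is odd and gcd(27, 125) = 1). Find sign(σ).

Start at x=18: 18 → 111 → 122 → 44 → 63 → 76 → 52 → … (one orbit).
Decompose π into cycles: lengths [100, 20, 4, 1] (4 cycles, including the fixed point 0).
Σ(ℓ_i−1) = 125−4 = 121; sign = (−1)^121 = -1.
Via Zolotarev, sign(π_{27}) = (27|125) = -1.

-1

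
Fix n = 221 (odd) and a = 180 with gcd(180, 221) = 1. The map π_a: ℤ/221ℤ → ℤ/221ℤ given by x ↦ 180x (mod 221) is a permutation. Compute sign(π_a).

Trace 148: π^k(148) = [148, 120, 163, 168, 184, 191, 125] for k=0..6.
Cycle type of π: 48×4 + 16 + 12 + 1; total 7 cycles.
221 − 7 = 214 transpositions; sign(π) = (−1)^214 = +1.

+1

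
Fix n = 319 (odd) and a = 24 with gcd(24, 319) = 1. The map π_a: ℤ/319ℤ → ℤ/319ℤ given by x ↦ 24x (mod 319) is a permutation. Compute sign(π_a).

-1

Orbit of 255 under x↦24x: [255, 59, 140, 170, 252, 306, 7]… (length divides ord_319(24)).
π_24 has 10 disjoint cycles with lengths [70, 70, 70, 70, 10, 7, 7, 7, 7, 1] on {0,…,318}.
Σ(ℓ_i−1) = 319−10 = 309; sign = (−1)^309 = -1.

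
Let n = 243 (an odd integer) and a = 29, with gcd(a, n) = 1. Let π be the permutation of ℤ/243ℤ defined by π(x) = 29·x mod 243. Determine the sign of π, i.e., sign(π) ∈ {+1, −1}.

Orbit of 214 under x↦29x: [214, 131, 154, 92, 238, 98, 169]… (length divides ord_243(29)).
Decompose π into cycles: lengths [162, 54, 18, 6, 2, 1] (6 cycles, including the fixed point 0).
6 cycles on 243: each ℓ→(−1)^(ℓ−1), product (−1)^237 = -1.
Zolotarev: (29|243) = -1, matching the cycle-count sign.

-1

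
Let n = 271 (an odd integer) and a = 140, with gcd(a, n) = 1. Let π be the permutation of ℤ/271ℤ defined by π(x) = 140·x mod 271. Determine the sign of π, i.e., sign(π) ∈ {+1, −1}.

Trace 211: π^k(211) = [211, 1, 140, 88, 125, 156, 160] for k=0..6.
Decompose π into cycles: lengths [27, 27, 27, 27, 27, 27, 27, 27, 27, 27, 1] (11 cycles, including the fixed point 0).
With 11 cycles on 271 points, sign = (−1)^{271−11} = +1.
(140|271)_J = +1 (Zolotarev's lemma cross-check).

+1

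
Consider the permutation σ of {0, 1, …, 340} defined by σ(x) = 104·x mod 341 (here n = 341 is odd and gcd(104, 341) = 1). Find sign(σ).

Trace 80: π^k(80) = [80, 136, 163, 243, 38, 201, 103] for k=0..6.
The orbit structure of x ↦ 104x mod 341: 14 orbits of sizes [30, 30, 30, 30, 30, 30, 30, 30, 30, 30, 30, 5, 5, 1].
n − c = 341 − 14 = 327; sign = (−1)^327 = -1.
(104|341)_J = -1 (Zolotarev's lemma cross-check).

-1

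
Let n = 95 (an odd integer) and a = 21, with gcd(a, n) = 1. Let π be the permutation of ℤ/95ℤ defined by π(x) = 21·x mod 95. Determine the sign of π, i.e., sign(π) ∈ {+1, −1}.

-1

Start at x=86: 86 → 1 → 21 → 61 → 46 → 16 → 51 → … (one orbit).
Cycle lengths of π_21 on ℤ/95ℤ: [18, 18, 18, 18, 18, 1, 1, 1, 1, 1]; 10 cycles in total.
Σ(ℓ_i−1) = 95−10 = 85; sign = (−1)^85 = -1.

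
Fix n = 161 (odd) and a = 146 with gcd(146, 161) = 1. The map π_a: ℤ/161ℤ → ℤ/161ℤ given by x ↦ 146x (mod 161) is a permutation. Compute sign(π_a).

-1

Trace 78: π^k(78) = [78, 118, 1, 146, 64, 6, 71] for k=0..6.
12 cycles of lengths [22, 22, 22, 22, 22, 22, 11, 11, 2, 2, 2, 1].
12 cycles on 161: each ℓ→(−1)^(ℓ−1), product (−1)^149 = -1.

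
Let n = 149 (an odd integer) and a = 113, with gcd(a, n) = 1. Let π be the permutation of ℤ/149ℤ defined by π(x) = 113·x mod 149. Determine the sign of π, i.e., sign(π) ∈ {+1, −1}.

Start at x=96: 96 → 120 → 1 → 113 → 104 → 130 → 88 → … (one orbit).
The orbit structure of x ↦ 113x mod 149: 3 orbits of sizes [74, 74, 1].
3 cycles on 149: each ℓ→(−1)^(ℓ−1), product (−1)^146 = +1.

+1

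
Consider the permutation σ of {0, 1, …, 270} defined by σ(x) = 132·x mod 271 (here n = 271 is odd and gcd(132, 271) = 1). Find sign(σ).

Start at x=258: 258 → 181 → 44 → 117 → 268 → 146 → 31 → … (one orbit).
π_132 has 4 disjoint cycles with lengths [90, 90, 90, 1] on {0,…,270}.
Σ(ℓ_i−1) = 271−4 = 267; sign = (−1)^267 = -1.

-1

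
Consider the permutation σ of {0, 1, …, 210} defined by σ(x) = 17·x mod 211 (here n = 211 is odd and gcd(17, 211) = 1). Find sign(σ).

Orbit of 111 under x↦17x: [111, 199, 7, 119, 124, 209, 177]… (length divides ord_211(17)).
π_17 has 2 disjoint cycles with lengths [210, 1] on {0,…,210}.
With 2 cycles on 211 points, sign = (−1)^{211−2} = -1.

-1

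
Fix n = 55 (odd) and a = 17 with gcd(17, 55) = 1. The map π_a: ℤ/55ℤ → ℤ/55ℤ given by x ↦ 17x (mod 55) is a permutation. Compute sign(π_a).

Trace 26: π^k(26) = [26, 2, 34, 28, 36, 7, 9] for k=0..6.
Cycle type of π: 20×2 + 10 + 4 + 1; total 5 cycles.
55 − 5 = 50 transpositions; sign(π) = (−1)^50 = +1.

+1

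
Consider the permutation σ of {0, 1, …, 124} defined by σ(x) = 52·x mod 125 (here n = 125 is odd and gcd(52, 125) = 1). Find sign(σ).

-1

Start at x=47: 47 → 69 → 88 → 76 → 77 → 4 → 83 → … (one orbit).
π_52 has 4 disjoint cycles with lengths [100, 20, 4, 1] on {0,…,124}.
125 − 4 = 121 transpositions; sign(π) = (−1)^121 = -1.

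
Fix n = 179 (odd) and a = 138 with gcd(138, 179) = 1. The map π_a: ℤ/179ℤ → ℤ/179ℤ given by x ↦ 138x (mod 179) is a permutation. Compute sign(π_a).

+1

Start at x=144: 144 → 3 → 56 → 31 → 161 → 22 → 172 → … (one orbit).
π_138 has 3 disjoint cycles with lengths [89, 89, 1] on {0,…,178}.
Σ(ℓ_i−1) = 179−3 = 176; sign = (−1)^176 = +1.
(138|179)_J = +1 (Zolotarev's lemma cross-check).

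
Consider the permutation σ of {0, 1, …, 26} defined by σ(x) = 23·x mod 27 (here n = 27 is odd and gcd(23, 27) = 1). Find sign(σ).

-1

Trace 10: π^k(10) = [10, 14, 25, 8, 22, 20, 1] for k=0..6.
Cycle type of π: 18 + 6 + 2 + 1; total 4 cycles.
Σ(ℓ_i−1) = 27−4 = 23; sign = (−1)^23 = -1.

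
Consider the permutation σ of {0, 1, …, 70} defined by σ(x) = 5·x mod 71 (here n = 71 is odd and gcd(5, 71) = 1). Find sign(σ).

+1

Orbit of 54 under x↦5x: [54, 57, 1, 5, 25]… (length divides ord_71(5)).
Cycle type of π: 5×14 + 1; total 15 cycles.
sign(π) = (−1)^{n − #cycles} = (−1)^{71−15} = (−1)^56 = +1.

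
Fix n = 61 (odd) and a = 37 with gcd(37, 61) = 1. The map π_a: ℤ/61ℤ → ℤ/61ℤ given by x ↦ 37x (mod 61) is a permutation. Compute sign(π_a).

-1

Trace 52: π^k(52) = [52, 33, 1, 37, 27, 23, 58] for k=0..6.
Cycle type of π: 20×3 + 1; total 4 cycles.
sign(π) = (−1)^{n − #cycles} = (−1)^{61−4} = (−1)^57 = -1.
Check: (37/61) = -1 by Zolotarev.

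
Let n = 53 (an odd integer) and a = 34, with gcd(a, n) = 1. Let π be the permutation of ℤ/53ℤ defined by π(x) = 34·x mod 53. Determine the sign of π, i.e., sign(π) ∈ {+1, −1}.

-1

Orbit of 33 under x↦34x: [33, 9, 41, 16, 14, 52, 19]… (length divides ord_53(34)).
Decompose π into cycles: lengths [52, 1] (2 cycles, including the fixed point 0).
With 2 cycles on 53 points, sign = (−1)^{53−2} = -1.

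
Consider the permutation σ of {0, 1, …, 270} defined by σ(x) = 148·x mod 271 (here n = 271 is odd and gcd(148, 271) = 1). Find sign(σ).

Orbit of 35 under x↦148x: [35, 31, 252, 169, 80, 187, 34]… (length divides ord_271(148)).
The orbit structure of x ↦ 148x mod 271: 7 orbits of sizes [45, 45, 45, 45, 45, 45, 1].
271 − 7 = 264 transpositions; sign(π) = (−1)^264 = +1.

+1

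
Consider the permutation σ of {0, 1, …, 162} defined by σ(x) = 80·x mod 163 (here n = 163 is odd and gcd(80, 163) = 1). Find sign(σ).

Trace 88: π^k(88) = [88, 31, 35, 29, 38, 106, 4] for k=0..6.
2 cycles of lengths [162, 1].
With 2 cycles on 163 points, sign = (−1)^{163−2} = -1.
(80|163)_J = -1 (Zolotarev's lemma cross-check).

-1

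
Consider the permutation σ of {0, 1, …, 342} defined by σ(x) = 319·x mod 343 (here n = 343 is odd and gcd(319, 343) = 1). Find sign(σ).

+1

Orbit of 71 under x↦319x: [71, 11, 79, 162, 228, 16, 302]… (length divides ord_343(319)).
π_319 has 7 disjoint cycles with lengths [147, 147, 21, 21, 3, 3, 1] on {0,…,342}.
n − c = 343 − 7 = 336; sign = (−1)^336 = +1.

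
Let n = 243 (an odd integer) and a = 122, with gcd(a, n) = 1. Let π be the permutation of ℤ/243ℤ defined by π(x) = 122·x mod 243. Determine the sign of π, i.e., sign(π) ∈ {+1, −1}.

-1

Orbit of 203 under x↦122x: [203, 223, 233, 238, 119, 181, 212]… (length divides ord_243(122)).
Cycle lengths of π_122 on ℤ/243ℤ: [162, 54, 18, 6, 2, 1]; 6 cycles in total.
Σ(ℓ_i−1) = 243−6 = 237; sign = (−1)^237 = -1.
Zolotarev: (122|243) = -1, matching the cycle-count sign.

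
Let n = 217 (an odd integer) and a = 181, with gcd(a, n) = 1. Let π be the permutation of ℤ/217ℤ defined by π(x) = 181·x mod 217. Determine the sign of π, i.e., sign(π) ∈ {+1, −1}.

Orbit of 36 under x↦181x: [36, 6, 1, 181, 211, 216]… (length divides ord_217(181)).
Cycle lengths of π_181 on ℤ/217ℤ: [6, 6, 6, 6, 6, 6, 6, 6, 6, 6, 6, 6, 6, 6, 6, 6, 6, 6, 6, 6, 6, 6, 6, 6, 6, 6, 6, 6, 6, 6, 6, 6, 6, 6, 6, 2, 2, 2, 1]; 39 cycles in total.
sign(π) = (−1)^{n − #cycles} = (−1)^{217−39} = (−1)^178 = +1.
Via Zolotarev, sign(π_{181}) = (181|217) = +1.

+1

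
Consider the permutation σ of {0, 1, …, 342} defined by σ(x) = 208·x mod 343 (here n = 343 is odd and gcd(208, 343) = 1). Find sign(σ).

-1

Start at x=342: 342 → 135 → 297 → 36 → 285 → 284 → 76 → … (one orbit).
The orbit structure of x ↦ 208x mod 343: 4 orbits of sizes [294, 42, 6, 1].
Σ(ℓ_i−1) = 343−4 = 339; sign = (−1)^339 = -1.
Check: (208/343) = -1 by Zolotarev.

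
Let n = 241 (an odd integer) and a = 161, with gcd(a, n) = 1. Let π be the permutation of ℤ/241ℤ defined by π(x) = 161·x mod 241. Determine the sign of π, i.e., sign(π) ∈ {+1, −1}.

Trace 16: π^k(16) = [16, 166, 216, 72, 24, 8, 83] for k=0..6.
Cycle lengths of π_161 on ℤ/241ℤ: [120, 120, 1]; 3 cycles in total.
Σ(ℓ_i−1) = 241−3 = 238; sign = (−1)^238 = +1.
Via Zolotarev, sign(π_{161}) = (161|241) = +1.

+1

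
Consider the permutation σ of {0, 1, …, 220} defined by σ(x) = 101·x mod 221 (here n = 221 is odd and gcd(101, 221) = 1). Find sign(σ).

+1

Orbit of 186 under x↦101x: [186, 1, 101, 35, 220, 120]… (length divides ord_221(101)).
The orbit structure of x ↦ 101x mod 221: 43 orbits of sizes [6, 6, 6, 6, 6, 6, 6, 6, 6, 6, 6, 6, 6, 6, 6, 6, 6, 6, 6, 6, 6, 6, 6, 6, 6, 6, 6, 6, 6, 6, 6, 6, 6, 6, 2, 2, 2, 2, 2, 2, 2, 2, 1].
n − c = 221 − 43 = 178; sign = (−1)^178 = +1.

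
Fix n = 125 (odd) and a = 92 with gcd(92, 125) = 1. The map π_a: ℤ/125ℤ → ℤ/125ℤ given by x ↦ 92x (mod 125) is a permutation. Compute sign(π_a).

Trace 99: π^k(99) = [99, 108, 61, 112, 54, 93, 56] for k=0..6.
Cycle type of π: 100 + 20 + 4 + 1; total 4 cycles.
n − c = 125 − 4 = 121; sign = (−1)^121 = -1.
Check: (92/125) = -1 by Zolotarev.

-1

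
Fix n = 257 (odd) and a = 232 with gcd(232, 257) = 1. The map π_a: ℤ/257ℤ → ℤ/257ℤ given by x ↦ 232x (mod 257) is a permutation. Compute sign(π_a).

Start at x=116: 116 → 184 → 26 → 121 → 59 → 67 → 124 → … (one orbit).
3 cycles of lengths [128, 128, 1].
With 3 cycles on 257 points, sign = (−1)^{257−3} = +1.

+1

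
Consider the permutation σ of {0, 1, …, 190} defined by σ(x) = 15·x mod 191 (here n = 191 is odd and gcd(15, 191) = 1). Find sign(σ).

+1

Trace 154: π^k(154) = [154, 18, 79, 39, 12, 180, 26] for k=0..6.
Cycle lengths of π_15 on ℤ/191ℤ: [95, 95, 1]; 3 cycles in total.
sign(π) = (−1)^{n − #cycles} = (−1)^{191−3} = (−1)^188 = +1.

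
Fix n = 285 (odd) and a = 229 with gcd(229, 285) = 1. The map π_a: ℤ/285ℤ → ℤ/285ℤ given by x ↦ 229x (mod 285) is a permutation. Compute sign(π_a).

Orbit of 1 under x↦229x: [1, 229]… (length divides ord_285(229)).
The orbit structure of x ↦ 229x mod 285: 171 orbits of sizes [2, 2, 2, 2, 2, 2, 2, 2, 2, 2, 2, 2, 2, 2, 2, 2, 2, 2, 2, 2, 2, 2, 2, 2, 2, 2, 2, 2, 2, 2, 2, 2, 2, 2, 2, 2, 2, 2, 2, 2, 2, 2, 2, 2, 2, 2, 2, 2, 2, 2, 2, 2, 2, 2, 2, 2, 2, 2, 2, 2, 2, 2, 2, 2, 2, 2, 2, 2, 2, 2, 2, 2, 2, 2, 2, 2, 2, 2, 2, 2, 2, 2, 2, 2, 2, 2, 2, 2, 2, 2, 2, 2, 2, 2, 2, 2, 2, 2, 2, 2, 2, 2, 2, 2, 2, 2, 2, 2, 2, 2, 2, 2, 2, 2, 1, 1, 1, 1, 1, 1, 1, 1, 1, 1, 1, 1, 1, 1, 1, 1, 1, 1, 1, 1, 1, 1, 1, 1, 1, 1, 1, 1, 1, 1, 1, 1, 1, 1, 1, 1, 1, 1, 1, 1, 1, 1, 1, 1, 1, 1, 1, 1, 1, 1, 1, 1, 1, 1, 1, 1, 1].
n − c = 285 − 171 = 114; sign = (−1)^114 = +1.

+1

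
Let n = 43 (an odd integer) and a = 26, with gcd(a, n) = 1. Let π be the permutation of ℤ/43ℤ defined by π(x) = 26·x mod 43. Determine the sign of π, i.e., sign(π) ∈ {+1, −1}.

-1

Trace 8: π^k(8) = [8, 36, 33, 41, 34, 24, 22] for k=0..6.
π_26 has 2 disjoint cycles with lengths [42, 1] on {0,…,42}.
sign(π) = (−1)^{n − #cycles} = (−1)^{43−2} = (−1)^41 = -1.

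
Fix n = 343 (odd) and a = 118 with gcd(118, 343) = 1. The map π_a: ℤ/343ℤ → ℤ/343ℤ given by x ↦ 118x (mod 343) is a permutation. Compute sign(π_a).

-1

Trace 8: π^k(8) = [8, 258, 260, 153, 218, 342, 225] for k=0..6.
Decompose π into cycles: lengths [98, 98, 98, 14, 14, 14, 2, 2, 2, 1] (10 cycles, including the fixed point 0).
sign(π) = (−1)^{n − #cycles} = (−1)^{343−10} = (−1)^333 = -1.
Check: (118/343) = -1 by Zolotarev.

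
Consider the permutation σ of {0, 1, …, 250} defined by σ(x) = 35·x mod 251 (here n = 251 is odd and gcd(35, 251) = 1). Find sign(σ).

+1

Trace 135: π^k(135) = [135, 207, 217, 65, 16, 58, 22] for k=0..6.
Cycle type of π: 125×2 + 1; total 3 cycles.
sign(π) = (−1)^{n − #cycles} = (−1)^{251−3} = (−1)^248 = +1.
Zolotarev: (35|251) = +1, matching the cycle-count sign.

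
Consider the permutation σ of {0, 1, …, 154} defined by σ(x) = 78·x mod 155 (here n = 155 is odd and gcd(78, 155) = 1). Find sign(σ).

-1

Trace 64: π^k(64) = [64, 32, 16, 8, 4, 2, 1] for k=0..6.
Decompose π into cycles: lengths [20, 20, 20, 20, 20, 20, 5, 5, 5, 5, 5, 5, 4, 1] (14 cycles, including the fixed point 0).
14 cycles on 155: each ℓ→(−1)^(ℓ−1), product (−1)^141 = -1.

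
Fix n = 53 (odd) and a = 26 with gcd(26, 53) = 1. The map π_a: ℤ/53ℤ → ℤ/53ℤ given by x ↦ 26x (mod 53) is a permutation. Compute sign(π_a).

Orbit of 51 under x↦26x: [51, 1, 26, 40, 33, 10, 48]… (length divides ord_53(26)).
Decompose π into cycles: lengths [52, 1] (2 cycles, including the fixed point 0).
2 cycles on 53: each ℓ→(−1)^(ℓ−1), product (−1)^51 = -1.
(26|53)_J = -1 (Zolotarev's lemma cross-check).

-1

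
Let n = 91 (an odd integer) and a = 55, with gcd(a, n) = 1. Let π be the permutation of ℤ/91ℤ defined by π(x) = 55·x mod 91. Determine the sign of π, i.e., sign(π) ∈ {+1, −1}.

Start at x=27: 27 → 29 → 48 → 1 → 55 → 22 → 27 (one orbit).
Cycle type of π: 6×12 + 3×4 + 2×3 + 1; total 20 cycles.
With 20 cycles on 91 points, sign = (−1)^{91−20} = -1.
The Jacobi symbol (55|91) = -1 (Zolotarev) agrees.

-1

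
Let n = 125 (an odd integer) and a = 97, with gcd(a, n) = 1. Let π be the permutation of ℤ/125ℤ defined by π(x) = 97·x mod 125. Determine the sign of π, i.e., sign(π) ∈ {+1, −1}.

Orbit of 23 under x↦97x: [23, 106, 32, 104, 88, 36, 117]… (length divides ord_125(97)).
The orbit structure of x ↦ 97x mod 125: 4 orbits of sizes [100, 20, 4, 1].
n − c = 125 − 4 = 121; sign = (−1)^121 = -1.

-1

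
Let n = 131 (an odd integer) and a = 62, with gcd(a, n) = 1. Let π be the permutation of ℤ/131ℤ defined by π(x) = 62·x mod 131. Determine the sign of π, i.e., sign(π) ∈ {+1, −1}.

Trace 99: π^k(99) = [99, 112, 1, 62, 45, 39, 60] for k=0..6.
Cycle lengths of π_62 on ℤ/131ℤ: [13, 13, 13, 13, 13, 13, 13, 13, 13, 13, 1]; 11 cycles in total.
11 cycles on 131: each ℓ→(−1)^(ℓ−1), product (−1)^120 = +1.
The Jacobi symbol (62|131) = +1 (Zolotarev) agrees.

+1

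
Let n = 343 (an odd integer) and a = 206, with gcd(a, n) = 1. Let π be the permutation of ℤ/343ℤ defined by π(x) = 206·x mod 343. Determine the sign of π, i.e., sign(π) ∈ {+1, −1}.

-1

Orbit of 39 under x↦206x: [39, 145, 29, 143, 303, 335, 67]… (length divides ord_343(206)).
Cycle type of π: 294 + 42 + 6 + 1; total 4 cycles.
Σ(ℓ_i−1) = 343−4 = 339; sign = (−1)^339 = -1.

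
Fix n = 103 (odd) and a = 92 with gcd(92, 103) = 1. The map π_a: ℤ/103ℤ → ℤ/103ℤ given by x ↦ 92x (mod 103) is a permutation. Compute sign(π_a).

+1

Trace 32: π^k(32) = [32, 60, 61, 50, 68, 76, 91] for k=0..6.
π_92 has 3 disjoint cycles with lengths [51, 51, 1] on {0,…,102}.
Σ(ℓ_i−1) = 103−3 = 100; sign = (−1)^100 = +1.
(92|103)_J = +1 (Zolotarev's lemma cross-check).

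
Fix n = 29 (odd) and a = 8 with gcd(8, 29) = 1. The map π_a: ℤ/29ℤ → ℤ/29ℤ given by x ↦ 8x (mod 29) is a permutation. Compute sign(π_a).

-1

Trace 24: π^k(24) = [24, 18, 28, 21, 23, 10, 22] for k=0..6.
2 cycles of lengths [28, 1].
n − c = 29 − 2 = 27; sign = (−1)^27 = -1.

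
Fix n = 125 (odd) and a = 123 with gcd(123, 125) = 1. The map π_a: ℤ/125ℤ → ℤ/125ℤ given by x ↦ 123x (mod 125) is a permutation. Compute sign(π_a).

-1

Start at x=26: 26 → 73 → 104 → 42 → 41 → 43 → 39 → … (one orbit).
Cycle lengths of π_123 on ℤ/125ℤ: [100, 20, 4, 1]; 4 cycles in total.
Σ(ℓ_i−1) = 125−4 = 121; sign = (−1)^121 = -1.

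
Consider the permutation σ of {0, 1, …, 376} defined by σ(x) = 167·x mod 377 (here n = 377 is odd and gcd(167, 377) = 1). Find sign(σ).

Orbit of 236 under x↦167x: [236, 204, 138, 49, 266, 313, 245]… (length divides ord_377(167)).
Cycle lengths of π_167 on ℤ/377ℤ: [84, 84, 84, 84, 14, 14, 12, 1]; 8 cycles in total.
n − c = 377 − 8 = 369; sign = (−1)^369 = -1.
The Jacobi symbol (167|377) = -1 (Zolotarev) agrees.

-1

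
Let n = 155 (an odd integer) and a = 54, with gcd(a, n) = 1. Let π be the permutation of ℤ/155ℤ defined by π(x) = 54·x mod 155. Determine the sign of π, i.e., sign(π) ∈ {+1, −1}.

Trace 101: π^k(101) = [101, 29, 16, 89, 1, 54, 126] for k=0..6.
The orbit structure of x ↦ 54x mod 155: 18 orbits of sizes [10, 10, 10, 10, 10, 10, 10, 10, 10, 10, 10, 10, 10, 10, 10, 2, 2, 1].
sign(π) = (−1)^{n − #cycles} = (−1)^{155−18} = (−1)^137 = -1.
(54|155)_J = -1 (Zolotarev's lemma cross-check).

-1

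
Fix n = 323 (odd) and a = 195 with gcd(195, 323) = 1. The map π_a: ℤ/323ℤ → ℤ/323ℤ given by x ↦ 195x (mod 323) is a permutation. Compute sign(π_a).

+1

Orbit of 138 under x↦195x: [138, 101, 315, 55, 66, 273, 263]… (length divides ord_323(195)).
π_195 has 9 disjoint cycles with lengths [72, 72, 72, 72, 9, 9, 8, 8, 1] on {0,…,322}.
Σ(ℓ_i−1) = 323−9 = 314; sign = (−1)^314 = +1.
The Jacobi symbol (195|323) = +1 (Zolotarev) agrees.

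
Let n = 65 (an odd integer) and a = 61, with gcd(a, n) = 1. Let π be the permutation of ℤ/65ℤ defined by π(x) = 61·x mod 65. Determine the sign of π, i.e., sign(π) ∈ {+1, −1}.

Orbit of 61 under x↦61x: [61, 16, 1]… (length divides ord_65(61)).
25 cycles of lengths [3, 3, 3, 3, 3, 3, 3, 3, 3, 3, 3, 3, 3, 3, 3, 3, 3, 3, 3, 3, 1, 1, 1, 1, 1].
25 cycles on 65: each ℓ→(−1)^(ℓ−1), product (−1)^40 = +1.
Zolotarev: (61|65) = +1, matching the cycle-count sign.

+1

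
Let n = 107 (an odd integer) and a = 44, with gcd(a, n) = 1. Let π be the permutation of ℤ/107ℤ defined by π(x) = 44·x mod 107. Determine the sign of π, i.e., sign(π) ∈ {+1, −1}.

Start at x=61: 61 → 9 → 75 → 90 → 1 → 44 → 10 → … (one orbit).
Cycle type of π: 53×2 + 1; total 3 cycles.
sign(π) = (−1)^{n − #cycles} = (−1)^{107−3} = (−1)^104 = +1.
Zolotarev: (44|107) = +1, matching the cycle-count sign.

+1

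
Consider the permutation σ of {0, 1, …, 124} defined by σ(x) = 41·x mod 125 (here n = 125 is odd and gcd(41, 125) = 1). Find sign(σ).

+1

Orbit of 86 under x↦41x: [86, 26, 66, 81, 71, 36, 101]… (length divides ord_125(41)).
The orbit structure of x ↦ 41x mod 125: 13 orbits of sizes [25, 25, 25, 25, 5, 5, 5, 5, 1, 1, 1, 1, 1].
n − c = 125 − 13 = 112; sign = (−1)^112 = +1.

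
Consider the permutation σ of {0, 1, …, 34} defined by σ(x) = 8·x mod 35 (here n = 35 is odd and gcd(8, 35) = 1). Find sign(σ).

-1

Start at x=8: 8 → 29 → 22 → 1 → 8 (one orbit).
14 cycles of lengths [4, 4, 4, 4, 4, 4, 4, 1, 1, 1, 1, 1, 1, 1].
35 − 14 = 21 transpositions; sign(π) = (−1)^21 = -1.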